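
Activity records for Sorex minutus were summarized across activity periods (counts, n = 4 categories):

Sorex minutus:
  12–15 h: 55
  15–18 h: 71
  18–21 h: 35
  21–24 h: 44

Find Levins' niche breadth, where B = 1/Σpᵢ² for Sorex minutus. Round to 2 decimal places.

3.74

Proportions for Sorex minutus (n=205): 55/205=0.2683, 71/205=0.3463, 35/205=0.1707, 44/205=0.2146
Σpᵢ² = 0.2683² + 0.3463² + 0.1707² + 0.2146² = 0.071985 + 0.119924 + 0.029138 + 0.046053 = 0.267100
B = 1 / 0.267100 = 3.7439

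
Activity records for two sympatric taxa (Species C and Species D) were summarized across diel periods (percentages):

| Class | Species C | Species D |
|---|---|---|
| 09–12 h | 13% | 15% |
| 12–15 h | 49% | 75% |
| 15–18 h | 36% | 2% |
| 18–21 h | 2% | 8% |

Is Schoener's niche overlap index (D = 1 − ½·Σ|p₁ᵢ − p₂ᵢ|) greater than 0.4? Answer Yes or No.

Convert percentages to proportions (divide by 100).
Σ|p₁ᵢ − p₂ᵢ| = 0.02 + 0.26 + 0.34 + 0.06 = 0.68
D = 1 − ½ × 0.68 = 1 − 0.340 = 0.6600
D = 0.6600 > 0.4 → Yes.

Yes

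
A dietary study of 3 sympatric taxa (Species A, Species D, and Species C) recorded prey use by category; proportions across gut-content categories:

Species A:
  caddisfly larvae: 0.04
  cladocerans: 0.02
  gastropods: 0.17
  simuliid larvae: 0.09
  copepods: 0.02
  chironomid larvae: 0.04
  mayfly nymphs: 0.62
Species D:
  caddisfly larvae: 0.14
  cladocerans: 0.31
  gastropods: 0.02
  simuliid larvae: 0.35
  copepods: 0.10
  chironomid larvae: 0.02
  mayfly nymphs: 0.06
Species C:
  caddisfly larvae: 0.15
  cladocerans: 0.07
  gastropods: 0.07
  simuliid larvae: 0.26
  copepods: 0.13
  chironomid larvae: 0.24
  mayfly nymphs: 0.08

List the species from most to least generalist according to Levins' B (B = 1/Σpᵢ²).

Species C > Species D > Species A

Σp_Aᵢ² = 0.04² + 0.02² + 0.17² + 0.09² + 0.02² + 0.04² + 0.62² = 0.0016 + 0.0004 + 0.0289 + 0.0081 + 0.0004 + 0.0016 + 0.3844 = 0.4254
B_A = 1 / 0.4254 = 2.3507
Σp_Dᵢ² = 0.14² + 0.31² + 0.02² + 0.35² + 0.10² + 0.02² + 0.06² = 0.0196 + 0.0961 + 0.0004 + 0.1225 + 0.0100 + 0.0004 + 0.0036 = 0.2526
B_D = 1 / 0.2526 = 3.9588
Σp_Cᵢ² = 0.15² + 0.07² + 0.07² + 0.26² + 0.13² + 0.24² + 0.08² = 0.0225 + 0.0049 + 0.0049 + 0.0676 + 0.0169 + 0.0576 + 0.0064 = 0.1808
B_C = 1 / 0.1808 = 5.5310
Ranking by B (broadest → narrowest): Species C (5.53) > Species D (3.96) > Species A (2.35)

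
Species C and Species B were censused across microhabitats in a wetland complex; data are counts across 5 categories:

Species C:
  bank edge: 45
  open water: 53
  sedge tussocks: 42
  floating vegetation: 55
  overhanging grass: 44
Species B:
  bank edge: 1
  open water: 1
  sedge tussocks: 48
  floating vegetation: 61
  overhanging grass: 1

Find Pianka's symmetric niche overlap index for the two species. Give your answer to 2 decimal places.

0.66

Proportions for Species C (n=239): 45/239=0.1883, 53/239=0.2218, 42/239=0.1757, 55/239=0.2301, 44/239=0.1841
Proportions for Species B (n=112): 1/112=0.0089, 1/112=0.0089, 48/112=0.4286, 61/112=0.5446, 1/112=0.0089
Σ p₁ᵢp₂ᵢ = 0.001676 + 0.001974 + 0.075305 + 0.125312 + 0.001638 = 0.205905
Σp_1ᵢ² = 0.1883² + 0.2218² + 0.1757² + 0.2301² + 0.1841² = 0.035457 + 0.049195 + 0.030870 + 0.052946 + 0.033893 = 0.202361
Σp_2ᵢ² = 0.0089² + 0.0089² + 0.4286² + 0.5446² + 0.0089² = 0.000079 + 0.000079 + 0.183698 + 0.296589 + 0.000079 = 0.480524
O = 0.205905 / √(0.202361 × 0.480524) = 0.205905 / 0.3118322 = 0.6603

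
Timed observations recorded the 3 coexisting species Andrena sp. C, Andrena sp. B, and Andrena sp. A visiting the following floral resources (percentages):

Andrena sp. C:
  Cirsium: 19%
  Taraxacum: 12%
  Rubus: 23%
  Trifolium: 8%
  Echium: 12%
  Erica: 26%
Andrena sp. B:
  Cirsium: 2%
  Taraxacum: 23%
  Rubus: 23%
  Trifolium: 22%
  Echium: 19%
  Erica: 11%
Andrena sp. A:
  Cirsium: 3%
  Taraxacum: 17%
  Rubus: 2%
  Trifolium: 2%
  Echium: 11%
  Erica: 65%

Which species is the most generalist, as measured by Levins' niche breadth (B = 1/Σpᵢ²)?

Convert percentages to proportions (divide by 100).
Σp_Cᵢ² = 0.19² + 0.12² + 0.23² + 0.08² + 0.12² + 0.26² = 0.0361 + 0.0144 + 0.0529 + 0.0064 + 0.0144 + 0.0676 = 0.1918
B_C = 1 / 0.1918 = 5.2138
Σp_Bᵢ² = 0.02² + 0.23² + 0.23² + 0.22² + 0.19² + 0.11² = 0.0004 + 0.0529 + 0.0529 + 0.0484 + 0.0361 + 0.0121 = 0.2028
B_B = 1 / 0.2028 = 4.9310
Σp_Aᵢ² = 0.03² + 0.17² + 0.02² + 0.02² + 0.11² + 0.65² = 0.0009 + 0.0289 + 0.0004 + 0.0004 + 0.0121 + 0.4225 = 0.4652
B_A = 1 / 0.4652 = 2.1496
Highest B → broadest niche (most generalist): Andrena sp. C (B = 5.21).

Andrena sp. C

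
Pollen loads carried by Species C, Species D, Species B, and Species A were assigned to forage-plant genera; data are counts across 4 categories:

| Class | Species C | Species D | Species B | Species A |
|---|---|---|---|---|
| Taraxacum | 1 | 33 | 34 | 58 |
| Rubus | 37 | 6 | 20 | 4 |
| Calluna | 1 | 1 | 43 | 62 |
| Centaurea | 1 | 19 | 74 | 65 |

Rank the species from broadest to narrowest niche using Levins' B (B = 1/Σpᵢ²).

Species B > Species A > Species D > Species C

Proportions for Species C (n=40): 1/40=0.0250, 37/40=0.9250, 1/40=0.0250, 1/40=0.0250
Proportions for Species D (n=59): 33/59=0.5593, 6/59=0.1017, 1/59=0.0169, 19/59=0.3220
Proportions for Species B (n=171): 34/171=0.1988, 20/171=0.1170, 43/171=0.2515, 74/171=0.4327
Proportions for Species A (n=189): 58/189=0.3069, 4/189=0.0212, 62/189=0.3280, 65/189=0.3439
Σp_Cᵢ² = 0.0250² + 0.9250² + 0.0250² + 0.0250² = 0.000625 + 0.855625 + 0.000625 + 0.000625 = 0.857500
B_C = 1 / 0.857500 = 1.1662
Σp_Dᵢ² = 0.5593² + 0.1017² + 0.0169² + 0.3220² = 0.312816 + 0.010343 + 0.000286 + 0.103684 = 0.427129
B_D = 1 / 0.427129 = 2.3412
Σp_Bᵢ² = 0.1988² + 0.1170² + 0.2515² + 0.4327² = 0.039521 + 0.013689 + 0.063252 + 0.187229 = 0.303691
B_B = 1 / 0.303691 = 3.2928
Σp_Aᵢ² = 0.3069² + 0.0212² + 0.3280² + 0.3439² = 0.094188 + 0.000449 + 0.107584 + 0.118267 = 0.320488
B_A = 1 / 0.320488 = 3.1202
Ranking by B (broadest → narrowest): Species B (3.29) > Species A (3.12) > Species D (2.34) > Species C (1.17)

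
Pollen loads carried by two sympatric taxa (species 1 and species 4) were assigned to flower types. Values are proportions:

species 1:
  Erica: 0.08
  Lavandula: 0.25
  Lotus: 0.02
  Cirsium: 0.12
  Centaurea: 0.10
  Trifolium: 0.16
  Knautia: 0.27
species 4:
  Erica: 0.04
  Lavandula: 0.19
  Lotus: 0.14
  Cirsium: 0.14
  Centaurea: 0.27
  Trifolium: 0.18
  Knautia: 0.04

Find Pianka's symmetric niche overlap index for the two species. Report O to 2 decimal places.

0.73

Σ p₁ᵢp₂ᵢ = 0.0032 + 0.0475 + 0.0028 + 0.0168 + 0.0270 + 0.0288 + 0.0108 = 0.1369
Σp_1ᵢ² = 0.08² + 0.25² + 0.02² + 0.12² + 0.10² + 0.16² + 0.27² = 0.0064 + 0.0625 + 0.0004 + 0.0144 + 0.0100 + 0.0256 + 0.0729 = 0.1922
Σp_2ᵢ² = 0.04² + 0.19² + 0.14² + 0.14² + 0.27² + 0.18² + 0.04² = 0.0016 + 0.0361 + 0.0196 + 0.0196 + 0.0729 + 0.0324 + 0.0016 = 0.1838
O = 0.1369 / √(0.1922 × 0.1838) = 0.1369 / 0.18795 = 0.7284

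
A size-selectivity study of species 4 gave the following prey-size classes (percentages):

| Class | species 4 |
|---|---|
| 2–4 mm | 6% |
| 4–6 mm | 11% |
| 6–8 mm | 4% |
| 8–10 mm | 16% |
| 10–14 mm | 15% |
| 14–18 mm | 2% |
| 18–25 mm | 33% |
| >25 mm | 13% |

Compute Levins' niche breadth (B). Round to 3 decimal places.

Convert percentages to proportions (divide by 100).
Σpᵢ² = 0.06² + 0.11² + 0.04² + 0.16² + 0.15² + 0.02² + 0.33² + 0.13² = 0.0036 + 0.0121 + 0.0016 + 0.0256 + 0.0225 + 0.0004 + 0.1089 + 0.0169 = 0.1916
B = 1 / 0.1916 = 5.21921

5.219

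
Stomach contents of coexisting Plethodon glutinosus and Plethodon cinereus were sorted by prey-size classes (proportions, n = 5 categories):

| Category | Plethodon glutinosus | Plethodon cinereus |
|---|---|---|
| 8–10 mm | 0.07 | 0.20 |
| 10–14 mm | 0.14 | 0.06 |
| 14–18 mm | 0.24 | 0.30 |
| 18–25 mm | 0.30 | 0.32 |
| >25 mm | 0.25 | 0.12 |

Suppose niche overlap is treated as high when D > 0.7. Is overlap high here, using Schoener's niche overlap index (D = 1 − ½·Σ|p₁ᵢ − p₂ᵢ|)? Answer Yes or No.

Yes

Σ|p₁ᵢ − p₂ᵢ| = 0.13 + 0.08 + 0.06 + 0.02 + 0.13 = 0.42
D = 1 − ½ × 0.42 = 1 − 0.210 = 0.7900
D = 0.7900 > 0.7 → Yes.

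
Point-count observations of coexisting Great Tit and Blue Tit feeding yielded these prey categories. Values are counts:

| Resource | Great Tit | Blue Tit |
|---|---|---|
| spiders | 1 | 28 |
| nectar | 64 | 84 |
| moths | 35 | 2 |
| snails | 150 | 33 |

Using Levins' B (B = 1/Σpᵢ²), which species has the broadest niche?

Proportions for Great Tit (n=250): 1/250=0.0040, 64/250=0.2560, 35/250=0.1400, 150/250=0.6000
Proportions for Blue Tit (n=147): 28/147=0.1905, 84/147=0.5714, 2/147=0.0136, 33/147=0.2245
Σp_Greaᵢ² = 0.0040² + 0.2560² + 0.1400² + 0.6000² = 0.000016 + 0.065536 + 0.019600 + 0.360000 = 0.445152
B_Grea = 1 / 0.445152 = 2.2464
Σp_Blueᵢ² = 0.1905² + 0.5714² + 0.0136² + 0.2245² = 0.036290 + 0.326498 + 0.000185 + 0.050400 = 0.413373
B_Blue = 1 / 0.413373 = 2.4191
Highest B → broadest niche (most generalist): Blue Tit (B = 2.42).

Blue Tit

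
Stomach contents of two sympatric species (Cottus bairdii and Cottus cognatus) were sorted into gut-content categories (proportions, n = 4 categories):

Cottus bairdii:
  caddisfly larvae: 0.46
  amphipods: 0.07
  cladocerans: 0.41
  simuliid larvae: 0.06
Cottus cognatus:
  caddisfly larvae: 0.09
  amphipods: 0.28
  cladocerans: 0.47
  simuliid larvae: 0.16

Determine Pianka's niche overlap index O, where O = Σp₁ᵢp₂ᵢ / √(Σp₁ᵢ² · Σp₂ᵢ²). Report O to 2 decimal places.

Σ p₁ᵢp₂ᵢ = 0.0414 + 0.0196 + 0.1927 + 0.0096 = 0.2633
Σp_1ᵢ² = 0.46² + 0.07² + 0.41² + 0.06² = 0.2116 + 0.0049 + 0.1681 + 0.0036 = 0.3882
Σp_2ᵢ² = 0.09² + 0.28² + 0.47² + 0.16² = 0.0081 + 0.0784 + 0.2209 + 0.0256 = 0.3330
O = 0.2633 / √(0.3882 × 0.3330) = 0.2633 / 0.35954 = 0.7323

0.73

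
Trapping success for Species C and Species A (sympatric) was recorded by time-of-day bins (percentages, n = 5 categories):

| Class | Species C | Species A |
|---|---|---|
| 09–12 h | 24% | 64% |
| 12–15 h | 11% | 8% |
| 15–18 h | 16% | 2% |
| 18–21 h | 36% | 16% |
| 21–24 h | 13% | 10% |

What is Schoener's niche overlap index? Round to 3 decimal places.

Convert percentages to proportions (divide by 100).
Σ|p₁ᵢ − p₂ᵢ| = 0.40 + 0.03 + 0.14 + 0.20 + 0.03 = 0.80
D = 1 − ½ × 0.80 = 1 − 0.400 = 0.60000

0.600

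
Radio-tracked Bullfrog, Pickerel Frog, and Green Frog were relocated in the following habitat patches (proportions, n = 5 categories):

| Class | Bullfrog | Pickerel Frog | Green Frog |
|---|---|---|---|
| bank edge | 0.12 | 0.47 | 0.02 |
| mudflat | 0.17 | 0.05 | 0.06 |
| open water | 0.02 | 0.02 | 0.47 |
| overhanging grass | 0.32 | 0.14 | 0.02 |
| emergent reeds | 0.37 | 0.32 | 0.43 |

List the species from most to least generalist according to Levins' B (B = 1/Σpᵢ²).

Σp_Bullᵢ² = 0.12² + 0.17² + 0.02² + 0.32² + 0.37² = 0.0144 + 0.0289 + 0.0004 + 0.1024 + 0.1369 = 0.2830
B_Bull = 1 / 0.2830 = 3.5336
Σp_Pickᵢ² = 0.47² + 0.05² + 0.02² + 0.14² + 0.32² = 0.2209 + 0.0025 + 0.0004 + 0.0196 + 0.1024 = 0.3458
B_Pick = 1 / 0.3458 = 2.8918
Σp_Greeᵢ² = 0.02² + 0.06² + 0.47² + 0.02² + 0.43² = 0.0004 + 0.0036 + 0.2209 + 0.0004 + 0.1849 = 0.4102
B_Gree = 1 / 0.4102 = 2.4378
Ranking by B (broadest → narrowest): Bullfrog (3.53) > Pickerel Frog (2.89) > Green Frog (2.44)

Bullfrog > Pickerel Frog > Green Frog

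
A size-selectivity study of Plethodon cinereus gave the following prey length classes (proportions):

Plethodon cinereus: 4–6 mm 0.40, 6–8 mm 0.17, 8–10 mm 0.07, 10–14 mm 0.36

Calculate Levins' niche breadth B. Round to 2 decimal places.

Σpᵢ² = 0.40² + 0.17² + 0.07² + 0.36² = 0.1600 + 0.0289 + 0.0049 + 0.1296 = 0.3234
B = 1 / 0.3234 = 3.0921

3.09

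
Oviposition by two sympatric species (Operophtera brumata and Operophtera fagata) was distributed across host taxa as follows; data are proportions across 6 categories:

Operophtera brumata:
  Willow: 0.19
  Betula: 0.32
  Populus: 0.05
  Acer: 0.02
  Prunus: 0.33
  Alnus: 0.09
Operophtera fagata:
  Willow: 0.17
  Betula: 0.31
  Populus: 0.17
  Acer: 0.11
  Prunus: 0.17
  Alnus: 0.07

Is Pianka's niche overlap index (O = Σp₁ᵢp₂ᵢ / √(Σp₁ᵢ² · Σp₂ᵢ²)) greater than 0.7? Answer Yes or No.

Yes

Σ p₁ᵢp₂ᵢ = 0.0323 + 0.0992 + 0.0085 + 0.0022 + 0.0561 + 0.0063 = 0.2046
Σp_1ᵢ² = 0.19² + 0.32² + 0.05² + 0.02² + 0.33² + 0.09² = 0.0361 + 0.1024 + 0.0025 + 0.0004 + 0.1089 + 0.0081 = 0.2584
Σp_2ᵢ² = 0.17² + 0.31² + 0.17² + 0.11² + 0.17² + 0.07² = 0.0289 + 0.0961 + 0.0289 + 0.0121 + 0.0289 + 0.0049 = 0.1998
O = 0.2046 / √(0.2584 × 0.1998) = 0.2046 / 0.22722 = 0.9004
O = 0.9004 > 0.7 → Yes.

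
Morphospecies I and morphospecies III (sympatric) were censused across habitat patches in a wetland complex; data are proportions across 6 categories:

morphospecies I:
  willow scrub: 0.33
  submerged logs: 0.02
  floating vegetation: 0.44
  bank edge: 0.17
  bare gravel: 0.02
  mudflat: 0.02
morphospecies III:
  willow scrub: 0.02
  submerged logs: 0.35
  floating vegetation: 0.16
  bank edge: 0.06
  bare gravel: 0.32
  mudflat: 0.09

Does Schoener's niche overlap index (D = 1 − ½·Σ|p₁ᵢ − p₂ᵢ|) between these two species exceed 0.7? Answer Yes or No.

Σ|p₁ᵢ − p₂ᵢ| = 0.31 + 0.33 + 0.28 + 0.11 + 0.30 + 0.07 = 1.40
D = 1 − ½ × 1.40 = 1 − 0.700 = 0.3000
D = 0.3000 < 0.7 → No.

No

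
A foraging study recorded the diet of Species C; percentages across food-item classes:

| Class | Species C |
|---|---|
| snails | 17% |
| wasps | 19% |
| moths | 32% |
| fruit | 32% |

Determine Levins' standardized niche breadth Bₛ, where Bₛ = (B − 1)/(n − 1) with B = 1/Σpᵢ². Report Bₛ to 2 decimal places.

Convert percentages to proportions (divide by 100).
Σpᵢ² = 0.17² + 0.19² + 0.32² + 0.32² = 0.0289 + 0.0361 + 0.1024 + 0.1024 = 0.2698
B = 1 / 0.2698 = 3.7064
Bₛ = (B − 1)/(n − 1) = (3.7064 − 1)/(4 − 1) = 2.7064/3 = 0.9021

0.90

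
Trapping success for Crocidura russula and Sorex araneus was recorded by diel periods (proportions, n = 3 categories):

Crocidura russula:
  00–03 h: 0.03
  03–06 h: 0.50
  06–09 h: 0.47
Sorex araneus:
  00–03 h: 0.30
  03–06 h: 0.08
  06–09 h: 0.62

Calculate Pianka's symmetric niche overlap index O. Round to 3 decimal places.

Σ p₁ᵢp₂ᵢ = 0.0090 + 0.0400 + 0.2914 = 0.3404
Σp_1ᵢ² = 0.03² + 0.50² + 0.47² = 0.0009 + 0.2500 + 0.2209 = 0.4718
Σp_2ᵢ² = 0.30² + 0.08² + 0.62² = 0.0900 + 0.0064 + 0.3844 = 0.4808
O = 0.3404 / √(0.4718 × 0.4808) = 0.3404 / 0.476279 = 0.71471

0.715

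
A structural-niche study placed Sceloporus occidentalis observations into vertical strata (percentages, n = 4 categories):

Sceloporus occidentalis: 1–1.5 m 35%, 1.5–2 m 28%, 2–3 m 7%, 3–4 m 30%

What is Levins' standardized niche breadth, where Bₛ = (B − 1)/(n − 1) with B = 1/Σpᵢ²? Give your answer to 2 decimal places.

0.79

Convert percentages to proportions (divide by 100).
Σpᵢ² = 0.35² + 0.28² + 0.07² + 0.30² = 0.1225 + 0.0784 + 0.0049 + 0.0900 = 0.2958
B = 1 / 0.2958 = 3.3807
Bₛ = (B − 1)/(n − 1) = (3.3807 − 1)/(4 − 1) = 2.3807/3 = 0.7936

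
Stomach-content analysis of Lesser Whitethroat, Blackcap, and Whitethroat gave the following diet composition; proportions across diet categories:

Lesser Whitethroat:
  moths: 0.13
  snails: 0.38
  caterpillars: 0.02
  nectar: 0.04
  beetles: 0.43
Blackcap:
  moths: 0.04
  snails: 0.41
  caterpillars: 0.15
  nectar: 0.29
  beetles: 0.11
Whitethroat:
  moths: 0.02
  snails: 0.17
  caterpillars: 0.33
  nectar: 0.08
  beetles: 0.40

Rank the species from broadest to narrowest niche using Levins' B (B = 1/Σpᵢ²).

Σp_Lessᵢ² = 0.13² + 0.38² + 0.02² + 0.04² + 0.43² = 0.0169 + 0.1444 + 0.0004 + 0.0016 + 0.1849 = 0.3482
B_Less = 1 / 0.3482 = 2.8719
Σp_Blacᵢ² = 0.04² + 0.41² + 0.15² + 0.29² + 0.11² = 0.0016 + 0.1681 + 0.0225 + 0.0841 + 0.0121 = 0.2884
B_Blac = 1 / 0.2884 = 3.4674
Σp_Whitᵢ² = 0.02² + 0.17² + 0.33² + 0.08² + 0.40² = 0.0004 + 0.0289 + 0.1089 + 0.0064 + 0.1600 = 0.3046
B_Whit = 1 / 0.3046 = 3.2830
Ranking by B (broadest → narrowest): Blackcap (3.47) > Whitethroat (3.28) > Lesser Whitethroat (2.87)

Blackcap > Whitethroat > Lesser Whitethroat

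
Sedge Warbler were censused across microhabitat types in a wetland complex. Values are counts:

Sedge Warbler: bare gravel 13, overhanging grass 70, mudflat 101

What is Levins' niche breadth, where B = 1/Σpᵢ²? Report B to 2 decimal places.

2.22

Proportions for Sedge Warbler (n=184): 13/184=0.0707, 70/184=0.3804, 101/184=0.5489
Σpᵢ² = 0.0707² + 0.3804² + 0.5489² = 0.004998 + 0.144704 + 0.301291 = 0.450993
B = 1 / 0.450993 = 2.2173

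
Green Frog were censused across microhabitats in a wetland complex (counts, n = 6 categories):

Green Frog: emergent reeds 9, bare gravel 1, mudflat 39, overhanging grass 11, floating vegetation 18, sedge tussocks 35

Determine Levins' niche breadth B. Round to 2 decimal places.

3.90

Proportions for Green Frog (n=113): 9/113=0.0796, 1/113=0.0088, 39/113=0.3451, 11/113=0.0973, 18/113=0.1593, 35/113=0.3097
Σpᵢ² = 0.0796² + 0.0088² + 0.3451² + 0.0973² + 0.1593² + 0.3097² = 0.006336 + 0.000077 + 0.119094 + 0.009467 + 0.025376 + 0.095914 = 0.256264
B = 1 / 0.256264 = 3.9022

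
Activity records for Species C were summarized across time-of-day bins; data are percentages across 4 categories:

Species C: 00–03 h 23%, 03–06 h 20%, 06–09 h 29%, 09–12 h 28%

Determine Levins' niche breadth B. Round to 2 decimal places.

Convert percentages to proportions (divide by 100).
Σpᵢ² = 0.23² + 0.20² + 0.29² + 0.28² = 0.0529 + 0.0400 + 0.0841 + 0.0784 = 0.2554
B = 1 / 0.2554 = 3.9154

3.92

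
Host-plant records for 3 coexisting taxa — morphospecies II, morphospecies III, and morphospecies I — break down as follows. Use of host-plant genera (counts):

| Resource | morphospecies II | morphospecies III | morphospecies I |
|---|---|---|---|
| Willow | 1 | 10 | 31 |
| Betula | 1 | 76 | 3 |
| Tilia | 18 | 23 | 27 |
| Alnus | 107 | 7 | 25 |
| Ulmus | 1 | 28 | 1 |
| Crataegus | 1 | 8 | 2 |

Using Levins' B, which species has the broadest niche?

Proportions for morphospecies II (n=129): 1/129=0.0078, 1/129=0.0078, 18/129=0.1395, 107/129=0.8295, 1/129=0.0078, 1/129=0.0078
Proportions for morphospecies III (n=152): 10/152=0.0658, 76/152=0.5000, 23/152=0.1513, 7/152=0.0461, 28/152=0.1842, 8/152=0.0526
Proportions for morphospecies I (n=89): 31/89=0.3483, 3/89=0.0337, 27/89=0.3034, 25/89=0.2809, 1/89=0.0112, 2/89=0.0225
Σp_IIᵢ² = 0.0078² + 0.0078² + 0.1395² + 0.8295² + 0.0078² + 0.0078² = 0.000061 + 0.000061 + 0.019460 + 0.688070 + 0.000061 + 0.000061 = 0.707774
B_II = 1 / 0.707774 = 1.4129
Σp_IIIᵢ² = 0.0658² + 0.5000² + 0.1513² + 0.0461² + 0.1842² + 0.0526² = 0.004330 + 0.250000 + 0.022892 + 0.002125 + 0.033930 + 0.002767 = 0.316044
B_III = 1 / 0.316044 = 3.1641
Σp_Iᵢ² = 0.3483² + 0.0337² + 0.3034² + 0.2809² + 0.0112² + 0.0225² = 0.121313 + 0.001136 + 0.092052 + 0.078905 + 0.000125 + 0.000506 = 0.294037
B_I = 1 / 0.294037 = 3.4009
Highest B → broadest niche (most generalist): morphospecies I (B = 3.40).

morphospecies I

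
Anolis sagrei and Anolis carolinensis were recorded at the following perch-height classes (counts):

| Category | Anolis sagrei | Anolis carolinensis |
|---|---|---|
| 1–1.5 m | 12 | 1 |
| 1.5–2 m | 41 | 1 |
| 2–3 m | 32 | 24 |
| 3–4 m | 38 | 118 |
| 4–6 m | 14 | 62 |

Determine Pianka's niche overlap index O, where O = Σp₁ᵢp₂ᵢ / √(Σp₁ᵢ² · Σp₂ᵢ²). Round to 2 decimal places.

0.68

Proportions for Anolis sagrei (n=137): 12/137=0.0876, 41/137=0.2993, 32/137=0.2336, 38/137=0.2774, 14/137=0.1022
Proportions for Anolis carolinensis (n=206): 1/206=0.0049, 1/206=0.0049, 24/206=0.1165, 118/206=0.5728, 62/206=0.3010
Σ p₁ᵢp₂ᵢ = 0.000429 + 0.001467 + 0.027214 + 0.158895 + 0.030762 = 0.218767
Σp_1ᵢ² = 0.0876² + 0.2993² + 0.2336² + 0.2774² + 0.1022² = 0.007674 + 0.089580 + 0.054569 + 0.076951 + 0.010445 = 0.239219
Σp_2ᵢ² = 0.0049² + 0.0049² + 0.1165² + 0.5728² + 0.3010² = 0.000024 + 0.000024 + 0.013572 + 0.328100 + 0.090601 = 0.432321
O = 0.218767 / √(0.239219 × 0.432321) = 0.218767 / 0.3215889 = 0.6803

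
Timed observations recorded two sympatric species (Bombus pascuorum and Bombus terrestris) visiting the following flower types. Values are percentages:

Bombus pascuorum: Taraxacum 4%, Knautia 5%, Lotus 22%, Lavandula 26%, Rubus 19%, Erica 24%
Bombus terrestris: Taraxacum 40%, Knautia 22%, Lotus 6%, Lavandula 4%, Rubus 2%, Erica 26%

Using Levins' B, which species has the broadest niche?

Convert percentages to proportions (divide by 100).
Σp_pascᵢ² = 0.04² + 0.05² + 0.22² + 0.26² + 0.19² + 0.24² = 0.0016 + 0.0025 + 0.0484 + 0.0676 + 0.0361 + 0.0576 = 0.2138
B_pasc = 1 / 0.2138 = 4.6773
Σp_terrᵢ² = 0.40² + 0.22² + 0.06² + 0.04² + 0.02² + 0.26² = 0.1600 + 0.0484 + 0.0036 + 0.0016 + 0.0004 + 0.0676 = 0.2816
B_terr = 1 / 0.2816 = 3.5511
Highest B → broadest niche (most generalist): Bombus pascuorum (B = 4.68).

Bombus pascuorum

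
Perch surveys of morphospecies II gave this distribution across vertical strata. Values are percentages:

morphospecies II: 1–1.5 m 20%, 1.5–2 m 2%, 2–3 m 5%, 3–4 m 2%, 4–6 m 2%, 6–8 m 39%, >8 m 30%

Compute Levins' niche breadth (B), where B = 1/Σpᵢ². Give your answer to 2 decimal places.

Convert percentages to proportions (divide by 100).
Σpᵢ² = 0.20² + 0.02² + 0.05² + 0.02² + 0.02² + 0.39² + 0.30² = 0.0400 + 0.0004 + 0.0025 + 0.0004 + 0.0004 + 0.1521 + 0.0900 = 0.2858
B = 1 / 0.2858 = 3.4990

3.50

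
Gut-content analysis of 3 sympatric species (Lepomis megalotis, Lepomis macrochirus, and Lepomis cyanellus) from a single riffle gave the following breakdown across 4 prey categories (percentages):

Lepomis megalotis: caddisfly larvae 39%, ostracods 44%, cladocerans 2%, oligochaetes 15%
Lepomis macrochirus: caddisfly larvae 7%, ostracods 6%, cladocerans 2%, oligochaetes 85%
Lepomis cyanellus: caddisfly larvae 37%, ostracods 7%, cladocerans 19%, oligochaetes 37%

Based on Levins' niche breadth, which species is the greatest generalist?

Lepomis cyanellus

Convert percentages to proportions (divide by 100).
Σp_megaᵢ² = 0.39² + 0.44² + 0.02² + 0.15² = 0.1521 + 0.1936 + 0.0004 + 0.0225 = 0.3686
B_mega = 1 / 0.3686 = 2.7130
Σp_macrᵢ² = 0.07² + 0.06² + 0.02² + 0.85² = 0.0049 + 0.0036 + 0.0004 + 0.7225 = 0.7314
B_macr = 1 / 0.7314 = 1.3672
Σp_cyanᵢ² = 0.37² + 0.07² + 0.19² + 0.37² = 0.1369 + 0.0049 + 0.0361 + 0.1369 = 0.3148
B_cyan = 1 / 0.3148 = 3.1766
Highest B → broadest niche (most generalist): Lepomis cyanellus (B = 3.18).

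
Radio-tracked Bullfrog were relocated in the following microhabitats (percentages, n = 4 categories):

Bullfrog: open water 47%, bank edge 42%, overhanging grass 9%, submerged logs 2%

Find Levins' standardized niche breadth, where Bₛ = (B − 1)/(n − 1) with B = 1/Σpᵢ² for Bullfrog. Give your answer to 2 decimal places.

Convert percentages to proportions (divide by 100).
Σpᵢ² = 0.47² + 0.42² + 0.09² + 0.02² = 0.2209 + 0.1764 + 0.0081 + 0.0004 = 0.4058
B = 1 / 0.4058 = 2.4643
Bₛ = (B − 1)/(n − 1) = (2.4643 − 1)/(4 − 1) = 1.4643/3 = 0.4881

0.49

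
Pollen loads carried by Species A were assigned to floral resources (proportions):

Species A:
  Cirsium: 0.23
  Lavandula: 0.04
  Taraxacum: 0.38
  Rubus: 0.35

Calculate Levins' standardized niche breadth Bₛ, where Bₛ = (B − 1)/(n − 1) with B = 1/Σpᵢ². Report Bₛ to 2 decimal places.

0.70

Σpᵢ² = 0.23² + 0.04² + 0.38² + 0.35² = 0.0529 + 0.0016 + 0.1444 + 0.1225 = 0.3214
B = 1 / 0.3214 = 3.1114
Bₛ = (B − 1)/(n − 1) = (3.1114 − 1)/(4 − 1) = 2.1114/3 = 0.7038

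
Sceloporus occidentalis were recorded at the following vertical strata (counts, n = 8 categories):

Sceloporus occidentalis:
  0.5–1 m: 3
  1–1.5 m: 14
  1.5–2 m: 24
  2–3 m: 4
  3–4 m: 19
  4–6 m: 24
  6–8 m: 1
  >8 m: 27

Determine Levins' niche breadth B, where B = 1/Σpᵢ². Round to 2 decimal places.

Proportions for Sceloporus occidentalis (n=116): 3/116=0.0259, 14/116=0.1207, 24/116=0.2069, 4/116=0.0345, 19/116=0.1638, 24/116=0.2069, 1/116=0.0086, 27/116=0.2328
Σpᵢ² = 0.0259² + 0.1207² + 0.2069² + 0.0345² + 0.1638² + 0.2069² + 0.0086² + 0.2328² = 0.000671 + 0.014568 + 0.042808 + 0.001190 + 0.026830 + 0.042808 + 0.000074 + 0.054196 = 0.183145
B = 1 / 0.183145 = 5.4602

5.46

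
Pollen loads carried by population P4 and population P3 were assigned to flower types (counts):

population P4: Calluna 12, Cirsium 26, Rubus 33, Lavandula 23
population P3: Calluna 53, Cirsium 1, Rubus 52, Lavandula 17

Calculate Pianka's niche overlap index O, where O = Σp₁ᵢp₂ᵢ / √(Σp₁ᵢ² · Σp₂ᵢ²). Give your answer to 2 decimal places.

0.74

Proportions for population P4 (n=94): 12/94=0.1277, 26/94=0.2766, 33/94=0.3511, 23/94=0.2447
Proportions for population P3 (n=123): 53/123=0.4309, 1/123=0.0081, 52/123=0.4228, 17/123=0.1382
Σ p₁ᵢp₂ᵢ = 0.055026 + 0.002240 + 0.148445 + 0.033818 = 0.239529
Σp_1ᵢ² = 0.1277² + 0.2766² + 0.3511² + 0.2447² = 0.016307 + 0.076508 + 0.123271 + 0.059878 = 0.275964
Σp_2ᵢ² = 0.4309² + 0.0081² + 0.4228² + 0.1382² = 0.185675 + 0.000066 + 0.178760 + 0.019099 = 0.383600
O = 0.239529 / √(0.275964 × 0.383600) = 0.239529 / 0.3253610 = 0.7362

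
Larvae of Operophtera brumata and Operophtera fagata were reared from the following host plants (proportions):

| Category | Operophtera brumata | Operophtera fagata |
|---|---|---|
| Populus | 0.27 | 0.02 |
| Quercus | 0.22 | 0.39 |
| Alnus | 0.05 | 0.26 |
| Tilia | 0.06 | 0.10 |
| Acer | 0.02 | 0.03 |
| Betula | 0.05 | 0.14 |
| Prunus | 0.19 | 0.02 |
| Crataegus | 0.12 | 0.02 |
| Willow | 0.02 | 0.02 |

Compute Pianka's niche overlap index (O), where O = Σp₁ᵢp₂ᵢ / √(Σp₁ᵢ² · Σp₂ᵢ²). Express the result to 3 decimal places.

0.582

Σ p₁ᵢp₂ᵢ = 0.0054 + 0.0858 + 0.0130 + 0.0060 + 0.0006 + 0.0070 + 0.0038 + 0.0024 + 0.0004 = 0.1244
Σp_1ᵢ² = 0.27² + 0.22² + 0.05² + 0.06² + 0.02² + 0.05² + 0.19² + 0.12² + 0.02² = 0.0729 + 0.0484 + 0.0025 + 0.0036 + 0.0004 + 0.0025 + 0.0361 + 0.0144 + 0.0004 = 0.1812
Σp_2ᵢ² = 0.02² + 0.39² + 0.26² + 0.10² + 0.03² + 0.14² + 0.02² + 0.02² + 0.02² = 0.0004 + 0.1521 + 0.0676 + 0.0100 + 0.0009 + 0.0196 + 0.0004 + 0.0004 + 0.0004 = 0.2518
O = 0.1244 / √(0.1812 × 0.2518) = 0.1244 / 0.213603 = 0.58239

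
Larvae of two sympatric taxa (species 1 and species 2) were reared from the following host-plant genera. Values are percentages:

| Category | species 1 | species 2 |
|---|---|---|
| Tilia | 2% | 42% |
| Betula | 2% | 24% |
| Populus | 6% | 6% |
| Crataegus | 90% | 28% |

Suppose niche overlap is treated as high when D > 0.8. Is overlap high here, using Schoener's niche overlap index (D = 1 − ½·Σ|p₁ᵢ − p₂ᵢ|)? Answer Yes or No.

Convert percentages to proportions (divide by 100).
Σ|p₁ᵢ − p₂ᵢ| = 0.40 + 0.22 + 0.00 + 0.62 = 1.24
D = 1 − ½ × 1.24 = 1 − 0.620 = 0.3800
D = 0.3800 < 0.8 → No.

No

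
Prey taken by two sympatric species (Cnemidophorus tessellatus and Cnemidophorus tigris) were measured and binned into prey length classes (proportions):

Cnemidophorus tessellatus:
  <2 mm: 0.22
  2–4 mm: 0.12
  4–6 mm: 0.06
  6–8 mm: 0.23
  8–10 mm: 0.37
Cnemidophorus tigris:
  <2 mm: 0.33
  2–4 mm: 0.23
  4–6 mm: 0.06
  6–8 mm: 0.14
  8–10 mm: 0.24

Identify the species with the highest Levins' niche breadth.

Cnemidophorus tigris

Σp_tessᵢ² = 0.22² + 0.12² + 0.06² + 0.23² + 0.37² = 0.0484 + 0.0144 + 0.0036 + 0.0529 + 0.1369 = 0.2562
B_tess = 1 / 0.2562 = 3.9032
Σp_tigrᵢ² = 0.33² + 0.23² + 0.06² + 0.14² + 0.24² = 0.1089 + 0.0529 + 0.0036 + 0.0196 + 0.0576 = 0.2426
B_tigr = 1 / 0.2426 = 4.1220
Highest B → broadest niche (most generalist): Cnemidophorus tigris (B = 4.12).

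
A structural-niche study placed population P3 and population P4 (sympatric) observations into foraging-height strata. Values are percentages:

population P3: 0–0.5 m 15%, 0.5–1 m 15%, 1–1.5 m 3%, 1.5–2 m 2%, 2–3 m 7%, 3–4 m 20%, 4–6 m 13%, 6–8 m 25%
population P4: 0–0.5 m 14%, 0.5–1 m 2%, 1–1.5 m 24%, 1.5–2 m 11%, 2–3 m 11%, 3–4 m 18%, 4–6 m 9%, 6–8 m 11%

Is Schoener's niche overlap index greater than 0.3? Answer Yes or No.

Convert percentages to proportions (divide by 100).
Σ|p₁ᵢ − p₂ᵢ| = 0.01 + 0.13 + 0.21 + 0.09 + 0.04 + 0.02 + 0.04 + 0.14 = 0.68
D = 1 − ½ × 0.68 = 1 − 0.340 = 0.6600
D = 0.6600 > 0.3 → Yes.

Yes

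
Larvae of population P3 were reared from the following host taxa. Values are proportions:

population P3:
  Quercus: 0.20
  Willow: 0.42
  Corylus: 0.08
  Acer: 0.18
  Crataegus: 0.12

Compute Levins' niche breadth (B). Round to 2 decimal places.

Σpᵢ² = 0.20² + 0.42² + 0.08² + 0.18² + 0.12² = 0.0400 + 0.1764 + 0.0064 + 0.0324 + 0.0144 = 0.2696
B = 1 / 0.2696 = 3.7092

3.71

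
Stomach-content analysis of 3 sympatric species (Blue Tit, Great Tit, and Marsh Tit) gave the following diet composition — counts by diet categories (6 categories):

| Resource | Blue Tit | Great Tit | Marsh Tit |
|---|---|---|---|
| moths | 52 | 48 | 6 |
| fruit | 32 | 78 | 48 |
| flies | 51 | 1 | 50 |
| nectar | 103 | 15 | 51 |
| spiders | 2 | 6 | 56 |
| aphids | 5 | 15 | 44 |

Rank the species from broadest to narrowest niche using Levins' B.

Proportions for Blue Tit (n=245): 52/245=0.2122, 32/245=0.1306, 51/245=0.2082, 103/245=0.4204, 2/245=0.0082, 5/245=0.0204
Proportions for Great Tit (n=163): 48/163=0.2945, 78/163=0.4785, 1/163=0.0061, 15/163=0.0920, 6/163=0.0368, 15/163=0.0920
Proportions for Marsh Tit (n=255): 6/255=0.0235, 48/255=0.1882, 50/255=0.1961, 51/255=0.2000, 56/255=0.2196, 44/255=0.1725
Σp_Blueᵢ² = 0.2122² + 0.1306² + 0.2082² + 0.4204² + 0.0082² + 0.0204² = 0.045029 + 0.017056 + 0.043347 + 0.176736 + 0.000067 + 0.000416 = 0.282651
B_Blue = 1 / 0.282651 = 3.5379
Σp_Greaᵢ² = 0.2945² + 0.4785² + 0.0061² + 0.0920² + 0.0368² + 0.0920² = 0.086730 + 0.228962 + 0.000037 + 0.008464 + 0.001354 + 0.008464 = 0.334011
B_Grea = 1 / 0.334011 = 2.9939
Σp_Marsᵢ² = 0.0235² + 0.1882² + 0.1961² + 0.2000² + 0.2196² + 0.1725² = 0.000552 + 0.035419 + 0.038455 + 0.040000 + 0.048224 + 0.029756 = 0.192406
B_Mars = 1 / 0.192406 = 5.1973
Ranking by B (broadest → narrowest): Marsh Tit (5.20) > Blue Tit (3.54) > Great Tit (2.99)

Marsh Tit > Blue Tit > Great Tit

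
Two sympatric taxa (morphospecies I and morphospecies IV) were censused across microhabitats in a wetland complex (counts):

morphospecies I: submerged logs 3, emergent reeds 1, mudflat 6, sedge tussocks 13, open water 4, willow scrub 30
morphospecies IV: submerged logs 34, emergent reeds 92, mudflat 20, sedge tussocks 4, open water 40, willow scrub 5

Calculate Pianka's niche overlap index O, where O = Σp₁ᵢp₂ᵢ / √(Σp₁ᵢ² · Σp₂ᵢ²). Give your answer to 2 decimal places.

Proportions for morphospecies I (n=57): 3/57=0.0526, 1/57=0.0175, 6/57=0.1053, 13/57=0.2281, 4/57=0.0702, 30/57=0.5263
Proportions for morphospecies IV (n=195): 34/195=0.1744, 92/195=0.4718, 20/195=0.1026, 4/195=0.0205, 40/195=0.2051, 5/195=0.0256
Σ p₁ᵢp₂ᵢ = 0.009173 + 0.008257 + 0.010804 + 0.004676 + 0.014398 + 0.013473 = 0.060781
Σp_1ᵢ² = 0.0526² + 0.0175² + 0.1053² + 0.2281² + 0.0702² + 0.5263² = 0.002767 + 0.000306 + 0.011088 + 0.052030 + 0.004928 + 0.276992 = 0.348111
Σp_2ᵢ² = 0.1744² + 0.4718² + 0.1026² + 0.0205² + 0.2051² + 0.0256² = 0.030415 + 0.222595 + 0.010527 + 0.000420 + 0.042066 + 0.000655 = 0.306678
O = 0.060781 / √(0.348111 × 0.306678) = 0.060781 / 0.3267384 = 0.1860

0.19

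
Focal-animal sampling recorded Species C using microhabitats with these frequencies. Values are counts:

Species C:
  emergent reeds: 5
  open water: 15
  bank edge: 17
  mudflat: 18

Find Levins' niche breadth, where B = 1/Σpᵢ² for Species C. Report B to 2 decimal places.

Proportions for Species C (n=55): 5/55=0.0909, 15/55=0.2727, 17/55=0.3091, 18/55=0.3273
Σpᵢ² = 0.0909² + 0.2727² + 0.3091² + 0.3273² = 0.008263 + 0.074365 + 0.095543 + 0.107125 = 0.285296
B = 1 / 0.285296 = 3.5051

3.51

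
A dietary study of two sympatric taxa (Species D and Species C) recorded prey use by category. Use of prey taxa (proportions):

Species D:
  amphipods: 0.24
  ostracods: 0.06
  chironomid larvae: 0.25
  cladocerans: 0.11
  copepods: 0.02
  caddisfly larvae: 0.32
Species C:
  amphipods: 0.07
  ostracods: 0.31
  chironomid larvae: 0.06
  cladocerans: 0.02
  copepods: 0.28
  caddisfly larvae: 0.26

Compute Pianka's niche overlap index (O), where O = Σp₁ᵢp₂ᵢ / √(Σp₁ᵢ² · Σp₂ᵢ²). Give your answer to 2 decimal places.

0.58

Σ p₁ᵢp₂ᵢ = 0.0168 + 0.0186 + 0.0150 + 0.0022 + 0.0056 + 0.0832 = 0.1414
Σp_1ᵢ² = 0.24² + 0.06² + 0.25² + 0.11² + 0.02² + 0.32² = 0.0576 + 0.0036 + 0.0625 + 0.0121 + 0.0004 + 0.1024 = 0.2386
Σp_2ᵢ² = 0.07² + 0.31² + 0.06² + 0.02² + 0.28² + 0.26² = 0.0049 + 0.0961 + 0.0036 + 0.0004 + 0.0784 + 0.0676 = 0.2510
O = 0.1414 / √(0.2386 × 0.2510) = 0.1414 / 0.24472 = 0.5778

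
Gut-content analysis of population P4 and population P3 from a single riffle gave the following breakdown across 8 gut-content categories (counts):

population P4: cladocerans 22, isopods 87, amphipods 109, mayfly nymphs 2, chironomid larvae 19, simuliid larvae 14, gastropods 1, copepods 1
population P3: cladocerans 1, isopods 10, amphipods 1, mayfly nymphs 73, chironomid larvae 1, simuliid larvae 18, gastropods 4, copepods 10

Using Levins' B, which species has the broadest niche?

Proportions for population P4 (n=255): 22/255=0.0863, 87/255=0.3412, 109/255=0.4275, 2/255=0.0078, 19/255=0.0745, 14/255=0.0549, 1/255=0.0039, 1/255=0.0039
Proportions for population P3 (n=118): 1/118=0.0085, 10/118=0.0847, 1/118=0.0085, 73/118=0.6186, 1/118=0.0085, 18/118=0.1525, 4/118=0.0339, 10/118=0.0847
Σp_P4ᵢ² = 0.0863² + 0.3412² + 0.4275² + 0.0078² + 0.0745² + 0.0549² + 0.0039² + 0.0039² = 0.007448 + 0.116417 + 0.182756 + 0.000061 + 0.005550 + 0.003014 + 0.000015 + 0.000015 = 0.315276
B_P4 = 1 / 0.315276 = 3.1718
Σp_P3ᵢ² = 0.0085² + 0.0847² + 0.0085² + 0.6186² + 0.0085² + 0.1525² + 0.0339² + 0.0847² = 0.000072 + 0.007174 + 0.000072 + 0.382666 + 0.000072 + 0.023256 + 0.001149 + 0.007174 = 0.421635
B_P3 = 1 / 0.421635 = 2.3717
Highest B → broadest niche (most generalist): population P4 (B = 3.17).

population P4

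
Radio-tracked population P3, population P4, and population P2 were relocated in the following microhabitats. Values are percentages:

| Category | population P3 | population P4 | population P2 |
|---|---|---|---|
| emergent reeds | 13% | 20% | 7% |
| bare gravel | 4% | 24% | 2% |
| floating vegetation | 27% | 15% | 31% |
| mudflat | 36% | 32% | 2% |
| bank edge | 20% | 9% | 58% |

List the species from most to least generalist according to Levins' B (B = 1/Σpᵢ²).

Convert percentages to proportions (divide by 100).
Σp_P3ᵢ² = 0.13² + 0.04² + 0.27² + 0.36² + 0.20² = 0.0169 + 0.0016 + 0.0729 + 0.1296 + 0.0400 = 0.2610
B_P3 = 1 / 0.2610 = 3.8314
Σp_P4ᵢ² = 0.20² + 0.24² + 0.15² + 0.32² + 0.09² = 0.0400 + 0.0576 + 0.0225 + 0.1024 + 0.0081 = 0.2306
B_P4 = 1 / 0.2306 = 4.3365
Σp_P2ᵢ² = 0.07² + 0.02² + 0.31² + 0.02² + 0.58² = 0.0049 + 0.0004 + 0.0961 + 0.0004 + 0.3364 = 0.4382
B_P2 = 1 / 0.4382 = 2.2821
Ranking by B (broadest → narrowest): population P4 (4.34) > population P3 (3.83) > population P2 (2.28)

population P4 > population P3 > population P2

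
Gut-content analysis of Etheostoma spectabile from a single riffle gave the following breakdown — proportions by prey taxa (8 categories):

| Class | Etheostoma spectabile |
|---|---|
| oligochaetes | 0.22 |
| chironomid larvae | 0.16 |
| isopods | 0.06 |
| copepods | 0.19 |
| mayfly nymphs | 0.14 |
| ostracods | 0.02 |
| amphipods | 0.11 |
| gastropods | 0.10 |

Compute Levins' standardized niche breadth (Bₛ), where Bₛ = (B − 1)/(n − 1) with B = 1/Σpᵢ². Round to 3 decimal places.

Σpᵢ² = 0.22² + 0.16² + 0.06² + 0.19² + 0.14² + 0.02² + 0.11² + 0.10² = 0.0484 + 0.0256 + 0.0036 + 0.0361 + 0.0196 + 0.0004 + 0.0121 + 0.0100 = 0.1558
B = 1 / 0.1558 = 6.41849
Bₛ = (B − 1)/(n − 1) = (6.41849 − 1)/(8 − 1) = 5.41849/7 = 0.77407

0.774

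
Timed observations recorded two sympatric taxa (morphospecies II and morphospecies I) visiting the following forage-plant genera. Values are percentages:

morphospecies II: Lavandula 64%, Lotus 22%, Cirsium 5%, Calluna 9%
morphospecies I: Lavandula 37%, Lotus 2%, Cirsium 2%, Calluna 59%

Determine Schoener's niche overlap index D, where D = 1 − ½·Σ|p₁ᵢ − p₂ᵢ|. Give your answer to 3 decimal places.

0.500

Convert percentages to proportions (divide by 100).
Σ|p₁ᵢ − p₂ᵢ| = 0.27 + 0.20 + 0.03 + 0.50 = 1.00
D = 1 − ½ × 1.00 = 1 − 0.500 = 0.50000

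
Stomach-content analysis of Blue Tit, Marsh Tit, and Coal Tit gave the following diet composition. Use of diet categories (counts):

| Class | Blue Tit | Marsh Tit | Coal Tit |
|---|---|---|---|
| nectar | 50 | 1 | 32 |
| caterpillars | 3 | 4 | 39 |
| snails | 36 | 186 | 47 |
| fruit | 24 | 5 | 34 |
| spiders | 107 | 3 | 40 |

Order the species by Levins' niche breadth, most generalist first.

Coal Tit > Blue Tit > Marsh Tit

Proportions for Blue Tit (n=220): 50/220=0.2273, 3/220=0.0136, 36/220=0.1636, 24/220=0.1091, 107/220=0.4864
Proportions for Marsh Tit (n=199): 1/199=0.0050, 4/199=0.0201, 186/199=0.9347, 5/199=0.0251, 3/199=0.0151
Proportions for Coal Tit (n=192): 32/192=0.1667, 39/192=0.2031, 47/192=0.2448, 34/192=0.1771, 40/192=0.2083
Σp_Blueᵢ² = 0.2273² + 0.0136² + 0.1636² + 0.1091² + 0.4864² = 0.051665 + 0.000185 + 0.026765 + 0.011903 + 0.236585 = 0.327103
B_Blue = 1 / 0.327103 = 3.0571
Σp_Marsᵢ² = 0.0050² + 0.0201² + 0.9347² + 0.0251² + 0.0151² = 0.000025 + 0.000404 + 0.873664 + 0.000630 + 0.000228 = 0.874951
B_Mars = 1 / 0.874951 = 1.1429
Σp_Coalᵢ² = 0.1667² + 0.2031² + 0.2448² + 0.1771² + 0.2083² = 0.027789 + 0.041250 + 0.059927 + 0.031364 + 0.043389 = 0.203719
B_Coal = 1 / 0.203719 = 4.9087
Ranking by B (broadest → narrowest): Coal Tit (4.91) > Blue Tit (3.06) > Marsh Tit (1.14)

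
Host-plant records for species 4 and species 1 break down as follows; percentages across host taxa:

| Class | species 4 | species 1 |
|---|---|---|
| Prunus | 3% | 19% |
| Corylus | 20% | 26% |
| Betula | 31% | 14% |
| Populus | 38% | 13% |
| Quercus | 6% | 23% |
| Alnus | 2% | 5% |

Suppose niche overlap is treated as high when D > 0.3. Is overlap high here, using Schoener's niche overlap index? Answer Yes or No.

Convert percentages to proportions (divide by 100).
Σ|p₁ᵢ − p₂ᵢ| = 0.16 + 0.06 + 0.17 + 0.25 + 0.17 + 0.03 = 0.84
D = 1 − ½ × 0.84 = 1 − 0.420 = 0.5800
D = 0.5800 > 0.3 → Yes.

Yes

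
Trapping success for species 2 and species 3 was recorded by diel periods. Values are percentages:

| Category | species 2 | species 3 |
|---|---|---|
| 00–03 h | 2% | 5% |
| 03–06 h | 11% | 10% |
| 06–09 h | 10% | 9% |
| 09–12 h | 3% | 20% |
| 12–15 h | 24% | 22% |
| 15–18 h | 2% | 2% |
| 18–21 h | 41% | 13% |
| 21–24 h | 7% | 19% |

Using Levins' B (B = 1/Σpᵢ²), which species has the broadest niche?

Convert percentages to proportions (divide by 100).
Σp_2ᵢ² = 0.02² + 0.11² + 0.10² + 0.03² + 0.24² + 0.02² + 0.41² + 0.07² = 0.0004 + 0.0121 + 0.0100 + 0.0009 + 0.0576 + 0.0004 + 0.1681 + 0.0049 = 0.2544
B_2 = 1 / 0.2544 = 3.9308
Σp_3ᵢ² = 0.05² + 0.10² + 0.09² + 0.20² + 0.22² + 0.02² + 0.13² + 0.19² = 0.0025 + 0.0100 + 0.0081 + 0.0400 + 0.0484 + 0.0004 + 0.0169 + 0.0361 = 0.1624
B_3 = 1 / 0.1624 = 6.1576
Highest B → broadest niche (most generalist): species 3 (B = 6.16).

species 3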